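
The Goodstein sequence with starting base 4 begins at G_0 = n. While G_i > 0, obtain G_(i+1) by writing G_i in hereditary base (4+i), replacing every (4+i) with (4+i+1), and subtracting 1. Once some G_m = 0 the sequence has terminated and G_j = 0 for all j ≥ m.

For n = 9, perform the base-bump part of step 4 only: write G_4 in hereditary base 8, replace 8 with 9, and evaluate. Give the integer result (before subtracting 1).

i=0: 9 = 2·4 + 1 (b=4); 4→5: 2·5 + 1 = 11; 11−1 = 10
i=1: 10 = 2·5 (b=5); 5→6: 2·6 = 12; 12−1 = 11
i=2: 11 = 6 + 5 (b=6); 6→7: 7 + 5 = 12; 12−1 = 11
i=3: 11 = 7 + 4 (b=7); 7→8: 8 + 4 = 12; 12−1 = 11
i=4: 11 = 8 + 3 (b=8); 8→9: 9 + 3 = 12; 12−1 = 11

12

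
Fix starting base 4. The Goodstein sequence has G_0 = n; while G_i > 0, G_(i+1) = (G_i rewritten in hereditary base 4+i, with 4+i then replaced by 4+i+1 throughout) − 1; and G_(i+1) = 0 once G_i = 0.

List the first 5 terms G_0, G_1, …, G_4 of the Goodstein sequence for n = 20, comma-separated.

20, 29, 39, 51, 65

G_0 = 20. HB_4(20) = 4^2 + 4. Bump = 30. G_1 = 29.
G_1 = 29. HB_5(29) = 5^2 + 4. Bump = 40. G_2 = 39.
G_2 = 39. HB_6(39) = 6^2 + 3. Bump = 52. G_3 = 51.
G_3 = 51. HB_7(51) = 7^2 + 2. Bump = 66. G_4 = 65.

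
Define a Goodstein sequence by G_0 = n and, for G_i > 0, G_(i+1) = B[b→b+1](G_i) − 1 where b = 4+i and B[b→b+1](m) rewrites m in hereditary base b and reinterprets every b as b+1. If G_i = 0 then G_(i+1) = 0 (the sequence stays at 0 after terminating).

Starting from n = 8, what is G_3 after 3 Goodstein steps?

9

i=0: 8 = 2·4 (b=4); 4→5: 2·5 = 10; 10−1 = 9
i=1: 9 = 5 + 4 (b=5); 5→6: 6 + 4 = 10; 10−1 = 9
i=2: 9 = 6 + 3 (b=6); 6→7: 7 + 3 = 10; 10−1 = 9
i=3: 9 = 7 + 2 (b=7); 7→8: 8 + 2 = 10; 10−1 = 9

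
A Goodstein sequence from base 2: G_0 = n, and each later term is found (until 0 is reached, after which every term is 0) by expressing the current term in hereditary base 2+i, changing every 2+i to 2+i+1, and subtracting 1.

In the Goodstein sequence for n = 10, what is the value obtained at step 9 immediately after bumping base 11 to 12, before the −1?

44580503598540

10 —HB2→ 2^(2 + 1) + 2 —bump→ 3^(3 + 1) + 3 = 84 —(−1)→ 83
83 —HB3→ 3^(3 + 1) + 2 —bump→ 4^(4 + 1) + 2 = 1026 —(−1)→ 1025
1025 —HB4→ 4^(4 + 1) + 1 —bump→ 5^(5 + 1) + 1 = 15626 —(−1)→ 15625
15625 —HB5→ 5^(5 + 1) —bump→ 6^(6 + 1) = 279936 —(−1)→ 279935
279935 —HB6→ 5·6^6 + 5·6^5 + 5·6^4 + 5·6^3 + 5·6^2 + 5·6 + 5 —bump→ 5·7^7 + 5·7^5 + 5·7^4 + 5·7^3 + 5·7^2 + 5·7 + 5 = 4215755 —(−1)→ 4215754
4215754 —HB7→ 5·7^7 + 5·7^5 + 5·7^4 + 5·7^3 + 5·7^2 + 5·7 + 4 —bump→ 5·8^8 + 5·8^5 + 5·8^4 + 5·8^3 + 5·8^2 + 5·8 + 4 = 84073324 —(−1)→ 84073323
84073323 —HB8→ 5·8^8 + 5·8^5 + 5·8^4 + 5·8^3 + 5·8^2 + 5·8 + 3 —bump→ 5·9^9 + 5·9^5 + 5·9^4 + 5·9^3 + 5·9^2 + 5·9 + 3 = 1937434593 —(−1)→ 1937434592
1937434592 —HB9→ 5·9^9 + 5·9^5 + 5·9^4 + 5·9^3 + 5·9^2 + 5·9 + 2 —bump→ 5·10^10 + 5·10^5 + 5·10^4 + 5·10^3 + 5·10^2 + 5·10 + 2 = 50000555552 —(−1)→ 50000555551
50000555551 —HB10→ 5·10^10 + 5·10^5 + 5·10^4 + 5·10^3 + 5·10^2 + 5·10 + 1 —bump→ 5·11^11 + 5·11^5 + 5·11^4 + 5·11^3 + 5·11^2 + 5·11 + 1 = 1426559238831 —(−1)→ 1426559238830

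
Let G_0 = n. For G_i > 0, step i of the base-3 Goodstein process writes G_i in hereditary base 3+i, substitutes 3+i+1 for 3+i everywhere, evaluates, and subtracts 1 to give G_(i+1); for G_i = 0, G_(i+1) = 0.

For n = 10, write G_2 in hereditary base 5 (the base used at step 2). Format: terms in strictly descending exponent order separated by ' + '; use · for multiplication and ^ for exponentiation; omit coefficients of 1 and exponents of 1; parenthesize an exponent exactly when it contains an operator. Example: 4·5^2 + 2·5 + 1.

4·5 + 4

G_0 = 10. HB_3(10) = 3^2 + 1. Bump = 17. G_1 = 16.
G_1 = 16. HB_4(16) = 4^2. Bump = 25. G_2 = 24.
G_2 = 24. HB_5(24) = 4·5 + 4. Bump = 28. G_3 = 27.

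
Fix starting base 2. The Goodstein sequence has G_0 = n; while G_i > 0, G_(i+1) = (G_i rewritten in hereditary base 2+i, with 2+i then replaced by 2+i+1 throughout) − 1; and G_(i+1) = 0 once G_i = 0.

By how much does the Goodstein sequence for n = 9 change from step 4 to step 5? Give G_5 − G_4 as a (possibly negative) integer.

(0) 9|_2 = 2^(2 + 1) + 1 ↦ 3^(3 + 1) + 1|_3 = 82 ⇒ 81
(1) 81|_3 = 3^(3 + 1) ↦ 4^(4 + 1)|_4 = 1024 ⇒ 1023
(2) 1023|_4 = 3·4^4 + 3·4^3 + 3·4^2 + 3·4 + 3 ↦ 3·5^5 + 3·5^3 + 3·5^2 + 3·5 + 3|_5 = 9843 ⇒ 9842
(3) 9842|_5 = 3·5^5 + 3·5^3 + 3·5^2 + 3·5 + 2 ↦ 3·6^6 + 3·6^3 + 3·6^2 + 3·6 + 2|_6 = 140744 ⇒ 140743
(4) 140743|_6 = 3·6^6 + 3·6^3 + 3·6^2 + 3·6 + 1 ↦ 3·7^7 + 3·7^3 + 3·7^2 + 3·7 + 1|_7 = 2471827 ⇒ 2471826

2331083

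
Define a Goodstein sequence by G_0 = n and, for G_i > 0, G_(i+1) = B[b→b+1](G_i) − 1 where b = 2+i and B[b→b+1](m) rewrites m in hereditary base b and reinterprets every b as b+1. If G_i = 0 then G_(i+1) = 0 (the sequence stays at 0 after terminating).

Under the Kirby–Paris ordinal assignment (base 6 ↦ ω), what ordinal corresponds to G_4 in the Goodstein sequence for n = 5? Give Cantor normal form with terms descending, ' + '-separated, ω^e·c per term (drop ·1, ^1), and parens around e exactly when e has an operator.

i=0: 5 = 2^2 + 1 (b=2); 2→3: 3^3 + 1 = 28; 28−1 = 27
i=1: 27 = 3^3 (b=3); 3→4: 4^4 = 256; 256−1 = 255
i=2: 255 = 3·4^3 + 3·4^2 + 3·4 + 3 (b=4); 4→5: 3·5^3 + 3·5^2 + 3·5 + 3 = 468; 468−1 = 467
i=3: 467 = 3·5^3 + 3·5^2 + 3·5 + 2 (b=5); 5→6: 3·6^3 + 3·6^2 + 3·6 + 2 = 776; 776−1 = 775
i=4: 775 = 3·6^3 + 3·6^2 + 3·6 + 1 (b=6); 6→7: 3·7^3 + 3·7^2 + 3·7 + 1 = 1198; 1198−1 = 1197

ω^3·3 + ω^2·3 + ω·3 + 1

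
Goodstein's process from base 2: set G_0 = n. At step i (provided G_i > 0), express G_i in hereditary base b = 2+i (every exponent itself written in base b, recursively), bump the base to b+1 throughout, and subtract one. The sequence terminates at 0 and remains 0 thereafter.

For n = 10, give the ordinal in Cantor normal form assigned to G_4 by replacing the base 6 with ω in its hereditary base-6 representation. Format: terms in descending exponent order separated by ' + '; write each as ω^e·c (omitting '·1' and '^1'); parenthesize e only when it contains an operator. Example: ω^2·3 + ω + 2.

ω^ω·5 + ω^5·5 + ω^4·5 + ω^3·5 + ω^2·5 + ω·5 + 5

10 —HB2→ 2^(2 + 1) + 2 —bump→ 3^(3 + 1) + 3 = 84 —(−1)→ 83
83 —HB3→ 3^(3 + 1) + 2 —bump→ 4^(4 + 1) + 2 = 1026 —(−1)→ 1025
1025 —HB4→ 4^(4 + 1) + 1 —bump→ 5^(5 + 1) + 1 = 15626 —(−1)→ 15625
15625 —HB5→ 5^(5 + 1) —bump→ 6^(6 + 1) = 279936 —(−1)→ 279935
279935 —HB6→ 5·6^6 + 5·6^5 + 5·6^4 + 5·6^3 + 5·6^2 + 5·6 + 5 —bump→ 5·7^7 + 5·7^5 + 5·7^4 + 5·7^3 + 5·7^2 + 5·7 + 5 = 4215755 —(−1)→ 4215754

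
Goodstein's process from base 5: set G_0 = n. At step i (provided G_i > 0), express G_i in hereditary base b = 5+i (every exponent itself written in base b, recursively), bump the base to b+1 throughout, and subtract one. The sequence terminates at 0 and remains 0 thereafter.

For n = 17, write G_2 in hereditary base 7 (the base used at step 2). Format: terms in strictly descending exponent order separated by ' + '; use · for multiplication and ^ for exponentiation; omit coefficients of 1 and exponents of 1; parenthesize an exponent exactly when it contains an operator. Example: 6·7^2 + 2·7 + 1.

step 0: 17 = 3·5 + 2; sub 6 for 5: 3·6 + 2; = 20; G_1 = 20−1 = 19
step 1: 19 = 3·6 + 1; sub 7 for 6: 3·7 + 1; = 22; G_2 = 22−1 = 21
step 2: 21 = 3·7; sub 8 for 7: 3·8; = 24; G_3 = 24−1 = 23

3·7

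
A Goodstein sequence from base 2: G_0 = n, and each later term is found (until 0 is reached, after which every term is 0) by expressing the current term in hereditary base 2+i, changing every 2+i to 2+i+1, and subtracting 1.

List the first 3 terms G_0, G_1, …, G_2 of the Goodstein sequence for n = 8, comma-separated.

[0] 8 ≡ 2^(2 + 1) (base 2). Lift 3: 81. −1: 80.
[1] 80 ≡ 2·3^3 + 2·3^2 + 2·3 + 2 (base 3). Lift 4: 554. −1: 553.

8, 80, 553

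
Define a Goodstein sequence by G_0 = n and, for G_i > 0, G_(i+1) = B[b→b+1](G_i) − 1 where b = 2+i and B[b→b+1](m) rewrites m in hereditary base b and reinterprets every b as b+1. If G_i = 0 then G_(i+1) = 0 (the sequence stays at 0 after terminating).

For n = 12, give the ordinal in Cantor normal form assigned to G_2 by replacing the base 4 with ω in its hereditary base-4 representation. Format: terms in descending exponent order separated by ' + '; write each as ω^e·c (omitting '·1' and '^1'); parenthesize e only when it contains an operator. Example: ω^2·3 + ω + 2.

G_0=12  [base 2] 2^(2 + 1) + 2^2  →[2↦3]→  3^(3 + 1) + 3^3 = 108  −1 ⇒ G_1=107
G_1=107  [base 3] 3^(3 + 1) + 2·3^2 + 2·3 + 2  →[3↦4]→  4^(4 + 1) + 2·4^2 + 2·4 + 2 = 1066  −1 ⇒ G_2=1065
G_2=1065  [base 4] 4^(4 + 1) + 2·4^2 + 2·4 + 1  →[4↦5]→  5^(5 + 1) + 2·5^2 + 2·5 + 1 = 15686  −1 ⇒ G_3=15685

ω^(ω + 1) + ω^2·2 + ω·2 + 1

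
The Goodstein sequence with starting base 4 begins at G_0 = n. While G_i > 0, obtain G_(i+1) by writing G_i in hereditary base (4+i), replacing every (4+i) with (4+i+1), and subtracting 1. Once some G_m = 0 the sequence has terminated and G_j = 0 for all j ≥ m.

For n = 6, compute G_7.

2

G_0 = 6. HB_4(6) = 4 + 2. Bump = 7. G_1 = 6.
G_1 = 6. HB_5(6) = 5 + 1. Bump = 7. G_2 = 6.
G_2 = 6. HB_6(6) = 6. Bump = 7. G_3 = 6.
G_3 = 6. HB_7(6) = 6. Bump = 6. G_4 = 5.
G_4 = 5. HB_8(5) = 5. Bump = 5. G_5 = 4.
G_5 = 4. HB_9(4) = 4. Bump = 4. G_6 = 3.
G_6 = 3. HB_10(3) = 3. Bump = 3. G_7 = 2.
G_7 = 2. HB_11(2) = 2. Bump = 2. G_8 = 1.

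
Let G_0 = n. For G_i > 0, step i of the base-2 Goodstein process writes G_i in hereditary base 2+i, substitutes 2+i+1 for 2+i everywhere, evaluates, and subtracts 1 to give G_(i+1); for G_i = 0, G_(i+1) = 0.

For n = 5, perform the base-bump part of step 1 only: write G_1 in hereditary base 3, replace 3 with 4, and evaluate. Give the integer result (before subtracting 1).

256

base 2: 5 = 2^2 + 1; at 3: 3^3 + 1 = 28; next = 27
base 3: 27 = 3^3; at 4: 4^4 = 256; next = 255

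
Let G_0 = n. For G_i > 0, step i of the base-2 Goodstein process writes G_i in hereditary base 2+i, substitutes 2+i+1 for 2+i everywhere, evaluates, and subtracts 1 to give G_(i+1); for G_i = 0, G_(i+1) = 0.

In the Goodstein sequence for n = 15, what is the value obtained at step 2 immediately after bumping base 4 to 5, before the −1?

18753

15 —HB2→ 2^(2 + 1) + 2^2 + 2 + 1 —bump→ 3^(3 + 1) + 3^3 + 3 + 1 = 112 —(−1)→ 111
111 —HB3→ 3^(3 + 1) + 3^3 + 3 —bump→ 4^(4 + 1) + 4^4 + 4 = 1284 —(−1)→ 1283
1283 —HB4→ 4^(4 + 1) + 4^4 + 3 —bump→ 5^(5 + 1) + 5^5 + 3 = 18753 —(−1)→ 18752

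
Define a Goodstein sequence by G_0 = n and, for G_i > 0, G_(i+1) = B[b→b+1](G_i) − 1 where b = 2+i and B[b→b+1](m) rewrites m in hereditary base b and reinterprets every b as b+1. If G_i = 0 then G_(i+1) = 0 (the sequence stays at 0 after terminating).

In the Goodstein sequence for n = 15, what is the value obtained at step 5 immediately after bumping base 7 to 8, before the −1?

i=0: 15 = 2^(2 + 1) + 2^2 + 2 + 1 (b=2); 2→3: 3^(3 + 1) + 3^3 + 3 + 1 = 112; 112−1 = 111
i=1: 111 = 3^(3 + 1) + 3^3 + 3 (b=3); 3→4: 4^(4 + 1) + 4^4 + 4 = 1284; 1284−1 = 1283
i=2: 1283 = 4^(4 + 1) + 4^4 + 3 (b=4); 4→5: 5^(5 + 1) + 5^5 + 3 = 18753; 18753−1 = 18752
i=3: 18752 = 5^(5 + 1) + 5^5 + 2 (b=5); 5→6: 6^(6 + 1) + 6^6 + 2 = 326594; 326594−1 = 326593
i=4: 326593 = 6^(6 + 1) + 6^6 + 1 (b=6); 6→7: 7^(7 + 1) + 7^7 + 1 = 6588345; 6588345−1 = 6588344
i=5: 6588344 = 7^(7 + 1) + 7^7 (b=7); 7→8: 8^(8 + 1) + 8^8 = 150994944; 150994944−1 = 150994943

150994944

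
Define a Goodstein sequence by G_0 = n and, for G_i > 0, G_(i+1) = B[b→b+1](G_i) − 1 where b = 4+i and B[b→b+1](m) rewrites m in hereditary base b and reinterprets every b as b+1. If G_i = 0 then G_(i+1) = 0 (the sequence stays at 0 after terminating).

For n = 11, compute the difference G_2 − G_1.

1

step 0: 11 = 2·4 + 3; sub 5 for 4: 2·5 + 3; = 13; G_1 = 13−1 = 12
step 1: 12 = 2·5 + 2; sub 6 for 5: 2·6 + 2; = 14; G_2 = 14−1 = 13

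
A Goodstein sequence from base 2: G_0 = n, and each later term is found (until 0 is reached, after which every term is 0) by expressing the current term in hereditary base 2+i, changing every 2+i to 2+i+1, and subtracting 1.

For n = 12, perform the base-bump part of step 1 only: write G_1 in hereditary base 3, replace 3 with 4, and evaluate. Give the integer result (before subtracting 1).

1066

G_0=12  [base 2] 2^(2 + 1) + 2^2  →[2↦3]→  3^(3 + 1) + 3^3 = 108  −1 ⇒ G_1=107
G_1=107  [base 3] 3^(3 + 1) + 2·3^2 + 2·3 + 2  →[3↦4]→  4^(4 + 1) + 2·4^2 + 2·4 + 2 = 1066  −1 ⇒ G_2=1065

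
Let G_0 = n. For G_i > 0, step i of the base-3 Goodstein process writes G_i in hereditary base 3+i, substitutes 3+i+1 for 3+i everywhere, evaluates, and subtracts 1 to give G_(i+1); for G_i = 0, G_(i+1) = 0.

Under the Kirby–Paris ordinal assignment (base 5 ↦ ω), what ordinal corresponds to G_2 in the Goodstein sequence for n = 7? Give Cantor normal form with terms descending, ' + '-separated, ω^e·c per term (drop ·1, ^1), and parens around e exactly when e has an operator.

7 —HB3→ 2·3 + 1 —bump→ 2·4 + 1 = 9 —(−1)→ 8
8 —HB4→ 2·4 —bump→ 2·5 = 10 —(−1)→ 9

ω + 4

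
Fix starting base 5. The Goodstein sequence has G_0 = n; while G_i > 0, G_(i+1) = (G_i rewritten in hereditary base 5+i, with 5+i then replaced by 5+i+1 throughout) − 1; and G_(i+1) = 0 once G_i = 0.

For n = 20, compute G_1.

G_0 = 20. HB_5(20) = 4·5. Bump = 24. G_1 = 23.
G_1 = 23. HB_6(23) = 3·6 + 5. Bump = 26. G_2 = 25.

23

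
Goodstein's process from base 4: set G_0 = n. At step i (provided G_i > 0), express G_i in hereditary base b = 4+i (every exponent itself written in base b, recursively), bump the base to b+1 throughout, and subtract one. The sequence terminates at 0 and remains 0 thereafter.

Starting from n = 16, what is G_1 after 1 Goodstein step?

G_0 = 16. HB_4(16) = 4^2. Bump = 25. G_1 = 24.
G_1 = 24. HB_5(24) = 4·5 + 4. Bump = 28. G_2 = 27.

24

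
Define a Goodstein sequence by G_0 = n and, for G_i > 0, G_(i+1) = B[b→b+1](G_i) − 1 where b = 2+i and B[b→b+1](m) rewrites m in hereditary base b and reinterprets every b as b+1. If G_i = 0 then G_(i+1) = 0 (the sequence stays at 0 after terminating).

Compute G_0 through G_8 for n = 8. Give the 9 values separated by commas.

8, 80, 553, 6310, 93395, 1647195, 33554571, 774841151, 20000000211

base 2: 8 = 2^(2 + 1); at 3: 3^(3 + 1) = 81; next = 80
base 3: 80 = 2·3^3 + 2·3^2 + 2·3 + 2; at 4: 2·4^4 + 2·4^2 + 2·4 + 2 = 554; next = 553
base 4: 553 = 2·4^4 + 2·4^2 + 2·4 + 1; at 5: 2·5^5 + 2·5^2 + 2·5 + 1 = 6311; next = 6310
base 5: 6310 = 2·5^5 + 2·5^2 + 2·5; at 6: 2·6^6 + 2·6^2 + 2·6 = 93396; next = 93395
base 6: 93395 = 2·6^6 + 2·6^2 + 6 + 5; at 7: 2·7^7 + 2·7^2 + 7 + 5 = 1647196; next = 1647195
base 7: 1647195 = 2·7^7 + 2·7^2 + 7 + 4; at 8: 2·8^8 + 2·8^2 + 8 + 4 = 33554572; next = 33554571
base 8: 33554571 = 2·8^8 + 2·8^2 + 8 + 3; at 9: 2·9^9 + 2·9^2 + 9 + 3 = 774841152; next = 774841151
base 9: 774841151 = 2·9^9 + 2·9^2 + 9 + 2; at 10: 2·10^10 + 2·10^2 + 10 + 2 = 20000000212; next = 20000000211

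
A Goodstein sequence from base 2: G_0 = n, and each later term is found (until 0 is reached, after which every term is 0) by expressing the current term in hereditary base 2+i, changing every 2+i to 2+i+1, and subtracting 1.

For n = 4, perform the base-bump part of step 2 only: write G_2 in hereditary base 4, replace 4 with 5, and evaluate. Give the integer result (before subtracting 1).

4 —HB2→ 2^2 —bump→ 3^3 = 27 —(−1)→ 26
26 —HB3→ 2·3^2 + 2·3 + 2 —bump→ 2·4^2 + 2·4 + 2 = 42 —(−1)→ 41
41 —HB4→ 2·4^2 + 2·4 + 1 —bump→ 2·5^2 + 2·5 + 1 = 61 —(−1)→ 60

61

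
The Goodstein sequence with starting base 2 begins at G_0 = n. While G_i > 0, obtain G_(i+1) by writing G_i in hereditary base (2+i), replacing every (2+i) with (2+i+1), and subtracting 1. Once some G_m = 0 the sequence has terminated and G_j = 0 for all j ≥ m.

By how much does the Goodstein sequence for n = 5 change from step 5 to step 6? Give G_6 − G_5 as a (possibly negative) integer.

(0) 5|_2 = 2^2 + 1 ↦ 3^3 + 1|_3 = 28 ⇒ 27
(1) 27|_3 = 3^3 ↦ 4^4|_4 = 256 ⇒ 255
(2) 255|_4 = 3·4^3 + 3·4^2 + 3·4 + 3 ↦ 3·5^3 + 3·5^2 + 3·5 + 3|_5 = 468 ⇒ 467
(3) 467|_5 = 3·5^3 + 3·5^2 + 3·5 + 2 ↦ 3·6^3 + 3·6^2 + 3·6 + 2|_6 = 776 ⇒ 775
(4) 775|_6 = 3·6^3 + 3·6^2 + 3·6 + 1 ↦ 3·7^3 + 3·7^2 + 3·7 + 1|_7 = 1198 ⇒ 1197
(5) 1197|_7 = 3·7^3 + 3·7^2 + 3·7 ↦ 3·8^3 + 3·8^2 + 3·8|_8 = 1752 ⇒ 1751

554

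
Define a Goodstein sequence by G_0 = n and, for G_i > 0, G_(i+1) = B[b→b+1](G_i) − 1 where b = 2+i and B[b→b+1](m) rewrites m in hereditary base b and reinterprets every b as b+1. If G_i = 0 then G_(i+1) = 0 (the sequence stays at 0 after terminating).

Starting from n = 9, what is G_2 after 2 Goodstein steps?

1023

i=0: 9 = 2^(2 + 1) + 1 (b=2); 2→3: 3^(3 + 1) + 1 = 82; 82−1 = 81
i=1: 81 = 3^(3 + 1) (b=3); 3→4: 4^(4 + 1) = 1024; 1024−1 = 1023
i=2: 1023 = 3·4^4 + 3·4^3 + 3·4^2 + 3·4 + 3 (b=4); 4→5: 3·5^5 + 3·5^3 + 3·5^2 + 3·5 + 3 = 9843; 9843−1 = 9842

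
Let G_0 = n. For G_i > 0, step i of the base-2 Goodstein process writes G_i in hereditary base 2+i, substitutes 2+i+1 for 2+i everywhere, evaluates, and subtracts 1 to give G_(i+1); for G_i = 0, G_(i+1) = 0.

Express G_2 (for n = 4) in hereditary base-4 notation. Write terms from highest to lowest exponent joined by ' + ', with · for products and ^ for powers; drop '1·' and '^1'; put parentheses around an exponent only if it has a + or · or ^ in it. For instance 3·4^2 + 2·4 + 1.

2·4^2 + 2·4 + 1

(0) 4|_2 = 2^2 ↦ 3^3|_3 = 27 ⇒ 26
(1) 26|_3 = 2·3^2 + 2·3 + 2 ↦ 2·4^2 + 2·4 + 2|_4 = 42 ⇒ 41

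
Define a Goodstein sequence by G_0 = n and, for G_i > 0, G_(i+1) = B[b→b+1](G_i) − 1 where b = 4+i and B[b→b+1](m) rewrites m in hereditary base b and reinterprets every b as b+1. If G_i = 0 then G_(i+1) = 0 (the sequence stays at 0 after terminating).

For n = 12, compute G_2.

15

(0) 12|_4 = 3·4 ↦ 3·5|_5 = 15 ⇒ 14
(1) 14|_5 = 2·5 + 4 ↦ 2·6 + 4|_6 = 16 ⇒ 15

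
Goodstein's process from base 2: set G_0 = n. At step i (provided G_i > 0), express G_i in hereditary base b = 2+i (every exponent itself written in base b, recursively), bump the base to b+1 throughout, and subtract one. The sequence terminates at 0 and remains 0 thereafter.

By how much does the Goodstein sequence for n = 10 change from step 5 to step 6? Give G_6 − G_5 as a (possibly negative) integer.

base 2: 10 = 2^(2 + 1) + 2; at 3: 3^(3 + 1) + 3 = 84; next = 83
base 3: 83 = 3^(3 + 1) + 2; at 4: 4^(4 + 1) + 2 = 1026; next = 1025
base 4: 1025 = 4^(4 + 1) + 1; at 5: 5^(5 + 1) + 1 = 15626; next = 15625
base 5: 15625 = 5^(5 + 1); at 6: 6^(6 + 1) = 279936; next = 279935
base 6: 279935 = 5·6^6 + 5·6^5 + 5·6^4 + 5·6^3 + 5·6^2 + 5·6 + 5; at 7: 5·7^7 + 5·7^5 + 5·7^4 + 5·7^3 + 5·7^2 + 5·7 + 5 = 4215755; next = 4215754
base 7: 4215754 = 5·7^7 + 5·7^5 + 5·7^4 + 5·7^3 + 5·7^2 + 5·7 + 4; at 8: 5·8^8 + 5·8^5 + 5·8^4 + 5·8^3 + 5·8^2 + 5·8 + 4 = 84073324; next = 84073323

79857569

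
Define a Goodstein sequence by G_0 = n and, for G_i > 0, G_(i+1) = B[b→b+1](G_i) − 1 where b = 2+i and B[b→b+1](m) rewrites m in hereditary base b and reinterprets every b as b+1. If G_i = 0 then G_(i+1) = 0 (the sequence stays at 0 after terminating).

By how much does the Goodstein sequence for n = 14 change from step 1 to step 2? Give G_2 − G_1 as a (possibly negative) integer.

1171

[0] 14 ≡ 2^(2 + 1) + 2^2 + 2 (base 2). Lift 3: 111. −1: 110.
[1] 110 ≡ 3^(3 + 1) + 3^3 + 2 (base 3). Lift 4: 1282. −1: 1281.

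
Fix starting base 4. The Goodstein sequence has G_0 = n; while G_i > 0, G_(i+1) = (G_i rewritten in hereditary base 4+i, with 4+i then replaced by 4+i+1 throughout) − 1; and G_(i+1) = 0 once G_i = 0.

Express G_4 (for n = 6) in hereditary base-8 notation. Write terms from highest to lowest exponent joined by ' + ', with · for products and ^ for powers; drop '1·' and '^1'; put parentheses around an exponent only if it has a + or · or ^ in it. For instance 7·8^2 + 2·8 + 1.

G_0=6  [base 4] 4 + 2  →[4↦5]→  5 + 2 = 7  −1 ⇒ G_1=6
G_1=6  [base 5] 5 + 1  →[5↦6]→  6 + 1 = 7  −1 ⇒ G_2=6
G_2=6  [base 6] 6  →[6↦7]→  7 = 7  −1 ⇒ G_3=6
G_3=6  [base 7] 6  →[7↦8]→  6 = 6  −1 ⇒ G_4=5

5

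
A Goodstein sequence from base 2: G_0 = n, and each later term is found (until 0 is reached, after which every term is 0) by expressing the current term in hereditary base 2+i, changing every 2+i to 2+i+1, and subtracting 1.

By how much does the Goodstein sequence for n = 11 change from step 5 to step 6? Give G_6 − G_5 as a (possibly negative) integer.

11 —HB2→ 2^(2 + 1) + 2 + 1 —bump→ 3^(3 + 1) + 3 + 1 = 85 —(−1)→ 84
84 —HB3→ 3^(3 + 1) + 3 —bump→ 4^(4 + 1) + 4 = 1028 —(−1)→ 1027
1027 —HB4→ 4^(4 + 1) + 3 —bump→ 5^(5 + 1) + 3 = 15628 —(−1)→ 15627
15627 —HB5→ 5^(5 + 1) + 2 —bump→ 6^(6 + 1) + 2 = 279938 —(−1)→ 279937
279937 —HB6→ 6^(6 + 1) + 1 —bump→ 7^(7 + 1) + 1 = 5764802 —(−1)→ 5764801
5764801 —HB7→ 7^(7 + 1) —bump→ 8^(8 + 1) = 134217728 —(−1)→ 134217727

128452926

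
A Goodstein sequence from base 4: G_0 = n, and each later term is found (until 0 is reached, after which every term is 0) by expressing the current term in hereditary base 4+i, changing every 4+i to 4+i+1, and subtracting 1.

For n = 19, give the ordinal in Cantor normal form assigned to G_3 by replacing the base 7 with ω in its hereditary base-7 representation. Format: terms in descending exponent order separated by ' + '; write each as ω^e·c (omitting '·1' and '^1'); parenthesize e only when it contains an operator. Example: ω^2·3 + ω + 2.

ω^2

base 4: 19 = 4^2 + 3; at 5: 5^2 + 3 = 28; next = 27
base 5: 27 = 5^2 + 2; at 6: 6^2 + 2 = 38; next = 37
base 6: 37 = 6^2 + 1; at 7: 7^2 + 1 = 50; next = 49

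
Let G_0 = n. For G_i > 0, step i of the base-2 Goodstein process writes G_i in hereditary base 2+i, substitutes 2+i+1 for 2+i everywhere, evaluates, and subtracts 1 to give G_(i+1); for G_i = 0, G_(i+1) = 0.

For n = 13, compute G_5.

5765998

G_0=13  [base 2] 2^(2 + 1) + 2^2 + 1  →[2↦3]→  3^(3 + 1) + 3^3 + 1 = 109  −1 ⇒ G_1=108
G_1=108  [base 3] 3^(3 + 1) + 3^3  →[3↦4]→  4^(4 + 1) + 4^4 = 1280  −1 ⇒ G_2=1279
G_2=1279  [base 4] 4^(4 + 1) + 3·4^3 + 3·4^2 + 3·4 + 3  →[4↦5]→  5^(5 + 1) + 3·5^3 + 3·5^2 + 3·5 + 3 = 16093  −1 ⇒ G_3=16092
G_3=16092  [base 5] 5^(5 + 1) + 3·5^3 + 3·5^2 + 3·5 + 2  →[5↦6]→  6^(6 + 1) + 3·6^3 + 3·6^2 + 3·6 + 2 = 280712  −1 ⇒ G_4=280711
G_4=280711  [base 6] 6^(6 + 1) + 3·6^3 + 3·6^2 + 3·6 + 1  →[6↦7]→  7^(7 + 1) + 3·7^3 + 3·7^2 + 3·7 + 1 = 5765999  −1 ⇒ G_5=5765998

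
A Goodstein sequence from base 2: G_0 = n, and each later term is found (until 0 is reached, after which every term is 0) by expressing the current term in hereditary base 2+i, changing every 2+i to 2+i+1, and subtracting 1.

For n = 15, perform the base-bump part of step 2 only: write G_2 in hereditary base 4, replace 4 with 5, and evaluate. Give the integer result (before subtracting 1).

18753

G_0=15  [base 2] 2^(2 + 1) + 2^2 + 2 + 1  →[2↦3]→  3^(3 + 1) + 3^3 + 3 + 1 = 112  −1 ⇒ G_1=111
G_1=111  [base 3] 3^(3 + 1) + 3^3 + 3  →[3↦4]→  4^(4 + 1) + 4^4 + 4 = 1284  −1 ⇒ G_2=1283
G_2=1283  [base 4] 4^(4 + 1) + 4^4 + 3  →[4↦5]→  5^(5 + 1) + 5^5 + 3 = 18753  −1 ⇒ G_3=18752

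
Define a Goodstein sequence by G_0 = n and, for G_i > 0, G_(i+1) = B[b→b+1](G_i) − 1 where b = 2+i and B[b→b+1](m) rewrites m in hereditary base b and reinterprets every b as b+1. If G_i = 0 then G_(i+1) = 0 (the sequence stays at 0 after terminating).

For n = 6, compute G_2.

257

base 2: 6 = 2^2 + 2; at 3: 3^3 + 3 = 30; next = 29
base 3: 29 = 3^3 + 2; at 4: 4^4 + 2 = 258; next = 257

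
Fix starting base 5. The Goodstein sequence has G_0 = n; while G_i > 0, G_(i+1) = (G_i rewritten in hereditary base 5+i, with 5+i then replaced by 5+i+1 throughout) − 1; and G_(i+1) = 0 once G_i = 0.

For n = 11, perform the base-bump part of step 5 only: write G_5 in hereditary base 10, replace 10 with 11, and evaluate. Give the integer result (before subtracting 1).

G_0=11  [base 5] 2·5 + 1  →[5↦6]→  2·6 + 1 = 13  −1 ⇒ G_1=12
G_1=12  [base 6] 2·6  →[6↦7]→  2·7 = 14  −1 ⇒ G_2=13
G_2=13  [base 7] 7 + 6  →[7↦8]→  8 + 6 = 14  −1 ⇒ G_3=13
G_3=13  [base 8] 8 + 5  →[8↦9]→  9 + 5 = 14  −1 ⇒ G_4=13
G_4=13  [base 9] 9 + 4  →[9↦10]→  10 + 4 = 14  −1 ⇒ G_5=13
G_5=13  [base 10] 10 + 3  →[10↦11]→  11 + 3 = 14  −1 ⇒ G_6=13

14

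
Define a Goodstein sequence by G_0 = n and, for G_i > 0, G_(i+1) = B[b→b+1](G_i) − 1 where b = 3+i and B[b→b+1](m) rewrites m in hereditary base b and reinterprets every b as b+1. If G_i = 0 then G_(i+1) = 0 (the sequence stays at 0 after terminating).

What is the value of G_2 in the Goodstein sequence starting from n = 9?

17

[0] 9 ≡ 3^2 (base 3). Lift 4: 16. −1: 15.
[1] 15 ≡ 3·4 + 3 (base 4). Lift 5: 18. −1: 17.
[2] 17 ≡ 3·5 + 2 (base 5). Lift 6: 20. −1: 19.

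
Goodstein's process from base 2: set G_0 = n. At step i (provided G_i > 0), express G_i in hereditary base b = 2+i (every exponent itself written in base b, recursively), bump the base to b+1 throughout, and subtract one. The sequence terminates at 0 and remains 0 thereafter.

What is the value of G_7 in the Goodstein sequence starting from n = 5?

2454

G_0=5  [base 2] 2^2 + 1  →[2↦3]→  3^3 + 1 = 28  −1 ⇒ G_1=27
G_1=27  [base 3] 3^3  →[3↦4]→  4^4 = 256  −1 ⇒ G_2=255
G_2=255  [base 4] 3·4^3 + 3·4^2 + 3·4 + 3  →[4↦5]→  3·5^3 + 3·5^2 + 3·5 + 3 = 468  −1 ⇒ G_3=467
G_3=467  [base 5] 3·5^3 + 3·5^2 + 3·5 + 2  →[5↦6]→  3·6^3 + 3·6^2 + 3·6 + 2 = 776  −1 ⇒ G_4=775
G_4=775  [base 6] 3·6^3 + 3·6^2 + 3·6 + 1  →[6↦7]→  3·7^3 + 3·7^2 + 3·7 + 1 = 1198  −1 ⇒ G_5=1197
G_5=1197  [base 7] 3·7^3 + 3·7^2 + 3·7  →[7↦8]→  3·8^3 + 3·8^2 + 3·8 = 1752  −1 ⇒ G_6=1751
G_6=1751  [base 8] 3·8^3 + 3·8^2 + 2·8 + 7  →[8↦9]→  3·9^3 + 3·9^2 + 2·9 + 7 = 2455  −1 ⇒ G_7=2454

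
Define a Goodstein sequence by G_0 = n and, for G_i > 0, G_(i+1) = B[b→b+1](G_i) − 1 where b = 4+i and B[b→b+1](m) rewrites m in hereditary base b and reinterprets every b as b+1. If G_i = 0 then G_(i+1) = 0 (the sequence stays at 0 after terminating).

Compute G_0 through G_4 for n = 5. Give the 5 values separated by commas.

5, 5, 5, 4, 3

i=0: 5 = 4 + 1 (b=4); 4→5: 5 + 1 = 6; 6−1 = 5
i=1: 5 = 5 (b=5); 5→6: 6 = 6; 6−1 = 5
i=2: 5 = 5 (b=6); 6→7: 5 = 5; 5−1 = 4
i=3: 4 = 4 (b=7); 7→8: 4 = 4; 4−1 = 3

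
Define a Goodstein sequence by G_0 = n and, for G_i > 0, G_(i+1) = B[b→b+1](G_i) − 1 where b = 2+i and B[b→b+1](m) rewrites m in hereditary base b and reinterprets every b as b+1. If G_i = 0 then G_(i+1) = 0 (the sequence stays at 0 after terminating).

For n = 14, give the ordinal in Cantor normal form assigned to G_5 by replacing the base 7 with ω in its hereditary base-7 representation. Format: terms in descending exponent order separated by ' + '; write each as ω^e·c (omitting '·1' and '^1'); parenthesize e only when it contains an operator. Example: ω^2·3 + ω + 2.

step 0: 14 = 2^(2 + 1) + 2^2 + 2; sub 3 for 2: 3^(3 + 1) + 3^3 + 3; = 111; G_1 = 111−1 = 110
step 1: 110 = 3^(3 + 1) + 3^3 + 2; sub 4 for 3: 4^(4 + 1) + 4^4 + 2; = 1282; G_2 = 1282−1 = 1281
step 2: 1281 = 4^(4 + 1) + 4^4 + 1; sub 5 for 4: 5^(5 + 1) + 5^5 + 1; = 18751; G_3 = 18751−1 = 18750
step 3: 18750 = 5^(5 + 1) + 5^5; sub 6 for 5: 6^(6 + 1) + 6^6; = 326592; G_4 = 326592−1 = 326591
step 4: 326591 = 6^(6 + 1) + 5·6^5 + 5·6^4 + 5·6^3 + 5·6^2 + 5·6 + 5; sub 7 for 6: 7^(7 + 1) + 5·7^5 + 5·7^4 + 5·7^3 + 5·7^2 + 5·7 + 5; = 5862841; G_5 = 5862841−1 = 5862840
step 5: 5862840 = 7^(7 + 1) + 5·7^5 + 5·7^4 + 5·7^3 + 5·7^2 + 5·7 + 4; sub 8 for 7: 8^(8 + 1) + 5·8^5 + 5·8^4 + 5·8^3 + 5·8^2 + 5·8 + 4; = 134404972; G_6 = 134404972−1 = 134404971

ω^(ω + 1) + ω^5·5 + ω^4·5 + ω^3·5 + ω^2·5 + ω·5 + 4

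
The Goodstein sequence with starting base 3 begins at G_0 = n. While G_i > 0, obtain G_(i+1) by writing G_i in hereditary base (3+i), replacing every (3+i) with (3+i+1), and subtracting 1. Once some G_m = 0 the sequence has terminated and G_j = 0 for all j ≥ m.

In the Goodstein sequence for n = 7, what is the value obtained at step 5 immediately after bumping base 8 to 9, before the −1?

[0] 7 ≡ 2·3 + 1 (base 3). Lift 4: 9. −1: 8.
[1] 8 ≡ 2·4 (base 4). Lift 5: 10. −1: 9.
[2] 9 ≡ 5 + 4 (base 5). Lift 6: 10. −1: 9.
[3] 9 ≡ 6 + 3 (base 6). Lift 7: 10. −1: 9.
[4] 9 ≡ 7 + 2 (base 7). Lift 8: 10. −1: 9.

10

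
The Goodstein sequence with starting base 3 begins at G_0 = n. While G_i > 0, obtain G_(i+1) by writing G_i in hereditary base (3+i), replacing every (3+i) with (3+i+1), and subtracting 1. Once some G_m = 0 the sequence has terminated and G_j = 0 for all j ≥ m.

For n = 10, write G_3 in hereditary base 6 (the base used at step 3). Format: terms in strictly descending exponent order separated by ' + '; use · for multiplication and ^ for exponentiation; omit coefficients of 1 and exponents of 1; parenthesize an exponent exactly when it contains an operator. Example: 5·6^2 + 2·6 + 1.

[0] 10 ≡ 3^2 + 1 (base 3). Lift 4: 17. −1: 16.
[1] 16 ≡ 4^2 (base 4). Lift 5: 25. −1: 24.
[2] 24 ≡ 4·5 + 4 (base 5). Lift 6: 28. −1: 27.
[3] 27 ≡ 4·6 + 3 (base 6). Lift 7: 31. −1: 30.

4·6 + 3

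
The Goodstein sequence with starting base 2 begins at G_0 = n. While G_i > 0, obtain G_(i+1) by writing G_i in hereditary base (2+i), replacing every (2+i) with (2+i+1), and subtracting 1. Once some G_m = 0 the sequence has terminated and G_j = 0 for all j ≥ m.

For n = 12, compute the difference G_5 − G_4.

5484891

12 —HB2→ 2^(2 + 1) + 2^2 —bump→ 3^(3 + 1) + 3^3 = 108 —(−1)→ 107
107 —HB3→ 3^(3 + 1) + 2·3^2 + 2·3 + 2 —bump→ 4^(4 + 1) + 2·4^2 + 2·4 + 2 = 1066 —(−1)→ 1065
1065 —HB4→ 4^(4 + 1) + 2·4^2 + 2·4 + 1 —bump→ 5^(5 + 1) + 2·5^2 + 2·5 + 1 = 15686 —(−1)→ 15685
15685 —HB5→ 5^(5 + 1) + 2·5^2 + 2·5 —bump→ 6^(6 + 1) + 2·6^2 + 2·6 = 280020 —(−1)→ 280019
280019 —HB6→ 6^(6 + 1) + 2·6^2 + 6 + 5 —bump→ 7^(7 + 1) + 2·7^2 + 7 + 5 = 5764911 —(−1)→ 5764910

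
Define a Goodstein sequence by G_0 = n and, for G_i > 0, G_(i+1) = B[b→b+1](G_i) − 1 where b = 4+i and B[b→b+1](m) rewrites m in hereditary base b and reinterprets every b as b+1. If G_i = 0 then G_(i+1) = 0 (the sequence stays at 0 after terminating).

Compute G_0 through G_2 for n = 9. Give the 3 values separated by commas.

9, 10, 11

step 0: 9 = 2·4 + 1; sub 5 for 4: 2·5 + 1; = 11; G_1 = 11−1 = 10
step 1: 10 = 2·5; sub 6 for 5: 2·6; = 12; G_2 = 12−1 = 11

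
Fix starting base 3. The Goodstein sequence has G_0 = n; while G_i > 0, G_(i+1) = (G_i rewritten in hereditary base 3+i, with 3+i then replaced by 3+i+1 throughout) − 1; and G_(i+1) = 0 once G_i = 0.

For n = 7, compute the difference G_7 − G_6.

7 —HB3→ 2·3 + 1 —bump→ 2·4 + 1 = 9 —(−1)→ 8
8 —HB4→ 2·4 —bump→ 2·5 = 10 —(−1)→ 9
9 —HB5→ 5 + 4 —bump→ 6 + 4 = 10 —(−1)→ 9
9 —HB6→ 6 + 3 —bump→ 7 + 3 = 10 —(−1)→ 9
9 —HB7→ 7 + 2 —bump→ 8 + 2 = 10 —(−1)→ 9
9 —HB8→ 8 + 1 —bump→ 9 + 1 = 10 —(−1)→ 9
9 —HB9→ 9 —bump→ 10 = 10 —(−1)→ 9

0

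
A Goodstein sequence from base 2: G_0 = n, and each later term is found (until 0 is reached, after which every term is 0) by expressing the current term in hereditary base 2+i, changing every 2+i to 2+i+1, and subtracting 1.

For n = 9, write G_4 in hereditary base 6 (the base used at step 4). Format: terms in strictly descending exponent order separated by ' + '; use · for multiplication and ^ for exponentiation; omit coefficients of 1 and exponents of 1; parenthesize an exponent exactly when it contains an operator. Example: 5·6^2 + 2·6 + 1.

3·6^6 + 3·6^3 + 3·6^2 + 3·6 + 1

base 2: 9 = 2^(2 + 1) + 1; at 3: 3^(3 + 1) + 1 = 82; next = 81
base 3: 81 = 3^(3 + 1); at 4: 4^(4 + 1) = 1024; next = 1023
base 4: 1023 = 3·4^4 + 3·4^3 + 3·4^2 + 3·4 + 3; at 5: 3·5^5 + 3·5^3 + 3·5^2 + 3·5 + 3 = 9843; next = 9842
base 5: 9842 = 3·5^5 + 3·5^3 + 3·5^2 + 3·5 + 2; at 6: 3·6^6 + 3·6^3 + 3·6^2 + 3·6 + 2 = 140744; next = 140743
base 6: 140743 = 3·6^6 + 3·6^3 + 3·6^2 + 3·6 + 1; at 7: 3·7^7 + 3·7^3 + 3·7^2 + 3·7 + 1 = 2471827; next = 2471826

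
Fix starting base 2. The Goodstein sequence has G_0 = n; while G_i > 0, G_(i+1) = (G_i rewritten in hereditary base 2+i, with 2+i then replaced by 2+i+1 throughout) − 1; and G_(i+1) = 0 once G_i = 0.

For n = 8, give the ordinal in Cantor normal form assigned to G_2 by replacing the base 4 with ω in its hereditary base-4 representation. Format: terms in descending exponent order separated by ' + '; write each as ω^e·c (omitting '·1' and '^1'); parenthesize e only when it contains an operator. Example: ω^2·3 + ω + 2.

(0) 8|_2 = 2^(2 + 1) ↦ 3^(3 + 1)|_3 = 81 ⇒ 80
(1) 80|_3 = 2·3^3 + 2·3^2 + 2·3 + 2 ↦ 2·4^4 + 2·4^2 + 2·4 + 2|_4 = 554 ⇒ 553
(2) 553|_4 = 2·4^4 + 2·4^2 + 2·4 + 1 ↦ 2·5^5 + 2·5^2 + 2·5 + 1|_5 = 6311 ⇒ 6310

ω^ω·2 + ω^2·2 + ω·2 + 1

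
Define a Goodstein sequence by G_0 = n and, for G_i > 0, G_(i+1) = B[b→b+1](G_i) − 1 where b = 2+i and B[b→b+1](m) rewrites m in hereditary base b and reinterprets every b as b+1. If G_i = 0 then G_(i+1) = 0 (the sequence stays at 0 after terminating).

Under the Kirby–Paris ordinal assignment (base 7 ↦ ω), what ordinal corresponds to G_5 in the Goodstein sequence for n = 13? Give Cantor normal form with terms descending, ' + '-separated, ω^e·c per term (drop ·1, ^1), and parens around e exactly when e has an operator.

i=0: 13 = 2^(2 + 1) + 2^2 + 1 (b=2); 2→3: 3^(3 + 1) + 3^3 + 1 = 109; 109−1 = 108
i=1: 108 = 3^(3 + 1) + 3^3 (b=3); 3→4: 4^(4 + 1) + 4^4 = 1280; 1280−1 = 1279
i=2: 1279 = 4^(4 + 1) + 3·4^3 + 3·4^2 + 3·4 + 3 (b=4); 4→5: 5^(5 + 1) + 3·5^3 + 3·5^2 + 3·5 + 3 = 16093; 16093−1 = 16092
i=3: 16092 = 5^(5 + 1) + 3·5^3 + 3·5^2 + 3·5 + 2 (b=5); 5→6: 6^(6 + 1) + 3·6^3 + 3·6^2 + 3·6 + 2 = 280712; 280712−1 = 280711
i=4: 280711 = 6^(6 + 1) + 3·6^3 + 3·6^2 + 3·6 + 1 (b=6); 6→7: 7^(7 + 1) + 3·7^3 + 3·7^2 + 3·7 + 1 = 5765999; 5765999−1 = 5765998
i=5: 5765998 = 7^(7 + 1) + 3·7^3 + 3·7^2 + 3·7 (b=7); 7→8: 8^(8 + 1) + 3·8^3 + 3·8^2 + 3·8 = 134219480; 134219480−1 = 134219479

ω^(ω + 1) + ω^3·3 + ω^2·3 + ω·3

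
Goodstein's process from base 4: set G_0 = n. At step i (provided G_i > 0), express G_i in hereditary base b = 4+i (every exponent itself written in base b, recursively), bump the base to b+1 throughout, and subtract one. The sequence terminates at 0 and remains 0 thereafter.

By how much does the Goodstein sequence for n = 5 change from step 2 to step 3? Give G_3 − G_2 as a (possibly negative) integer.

-1

i=0: 5 = 4 + 1 (b=4); 4→5: 5 + 1 = 6; 6−1 = 5
i=1: 5 = 5 (b=5); 5→6: 6 = 6; 6−1 = 5
i=2: 5 = 5 (b=6); 6→7: 5 = 5; 5−1 = 4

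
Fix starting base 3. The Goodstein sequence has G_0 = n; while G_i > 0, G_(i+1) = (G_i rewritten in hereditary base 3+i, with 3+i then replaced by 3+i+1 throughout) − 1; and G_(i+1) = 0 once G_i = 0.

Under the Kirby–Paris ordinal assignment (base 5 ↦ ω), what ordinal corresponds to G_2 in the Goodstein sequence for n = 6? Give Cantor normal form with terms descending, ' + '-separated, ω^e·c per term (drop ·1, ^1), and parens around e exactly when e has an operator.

ω + 2

[0] 6 ≡ 2·3 (base 3). Lift 4: 8. −1: 7.
[1] 7 ≡ 4 + 3 (base 4). Lift 5: 8. −1: 7.
[2] 7 ≡ 5 + 2 (base 5). Lift 6: 8. −1: 7.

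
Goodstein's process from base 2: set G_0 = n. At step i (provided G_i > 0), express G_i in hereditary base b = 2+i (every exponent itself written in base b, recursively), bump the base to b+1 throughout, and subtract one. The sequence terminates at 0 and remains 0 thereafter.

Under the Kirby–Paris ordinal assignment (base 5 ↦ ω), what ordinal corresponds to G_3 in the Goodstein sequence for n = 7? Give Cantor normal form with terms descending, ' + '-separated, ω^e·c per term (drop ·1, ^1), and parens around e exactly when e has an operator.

ω^ω + 2

G_0 = 7. HB_2(7) = 2^2 + 2 + 1. Bump = 31. G_1 = 30.
G_1 = 30. HB_3(30) = 3^3 + 3. Bump = 260. G_2 = 259.
G_2 = 259. HB_4(259) = 4^4 + 3. Bump = 3128. G_3 = 3127.
G_3 = 3127. HB_5(3127) = 5^5 + 2. Bump = 46658. G_4 = 46657.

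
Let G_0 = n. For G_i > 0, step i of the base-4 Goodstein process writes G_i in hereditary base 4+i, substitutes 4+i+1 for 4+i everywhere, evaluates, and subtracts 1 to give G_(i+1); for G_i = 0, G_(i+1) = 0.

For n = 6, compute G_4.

(0) 6|_4 = 4 + 2 ↦ 5 + 2|_5 = 7 ⇒ 6
(1) 6|_5 = 5 + 1 ↦ 6 + 1|_6 = 7 ⇒ 6
(2) 6|_6 = 6 ↦ 7|_7 = 7 ⇒ 6
(3) 6|_7 = 6 ↦ 6|_8 = 6 ⇒ 5
(4) 5|_8 = 5 ↦ 5|_9 = 5 ⇒ 4

5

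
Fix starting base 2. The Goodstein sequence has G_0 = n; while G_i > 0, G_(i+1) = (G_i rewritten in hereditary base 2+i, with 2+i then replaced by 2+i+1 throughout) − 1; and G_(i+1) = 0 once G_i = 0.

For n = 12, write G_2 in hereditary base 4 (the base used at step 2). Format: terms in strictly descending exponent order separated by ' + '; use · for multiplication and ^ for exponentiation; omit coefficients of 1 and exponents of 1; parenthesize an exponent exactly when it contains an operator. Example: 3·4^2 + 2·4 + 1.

base 2: 12 = 2^(2 + 1) + 2^2; at 3: 3^(3 + 1) + 3^3 = 108; next = 107
base 3: 107 = 3^(3 + 1) + 2·3^2 + 2·3 + 2; at 4: 4^(4 + 1) + 2·4^2 + 2·4 + 2 = 1066; next = 1065
base 4: 1065 = 4^(4 + 1) + 2·4^2 + 2·4 + 1; at 5: 5^(5 + 1) + 2·5^2 + 2·5 + 1 = 15686; next = 15685

4^(4 + 1) + 2·4^2 + 2·4 + 1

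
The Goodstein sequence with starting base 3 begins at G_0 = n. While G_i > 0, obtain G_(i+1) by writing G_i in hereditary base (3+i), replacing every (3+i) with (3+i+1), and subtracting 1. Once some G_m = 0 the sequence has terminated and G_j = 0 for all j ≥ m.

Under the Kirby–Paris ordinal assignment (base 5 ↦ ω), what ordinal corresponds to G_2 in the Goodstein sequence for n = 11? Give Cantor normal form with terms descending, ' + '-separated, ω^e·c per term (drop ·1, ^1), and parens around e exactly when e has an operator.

(0) 11|_3 = 3^2 + 2 ↦ 4^2 + 2|_4 = 18 ⇒ 17
(1) 17|_4 = 4^2 + 1 ↦ 5^2 + 1|_5 = 26 ⇒ 25

ω^2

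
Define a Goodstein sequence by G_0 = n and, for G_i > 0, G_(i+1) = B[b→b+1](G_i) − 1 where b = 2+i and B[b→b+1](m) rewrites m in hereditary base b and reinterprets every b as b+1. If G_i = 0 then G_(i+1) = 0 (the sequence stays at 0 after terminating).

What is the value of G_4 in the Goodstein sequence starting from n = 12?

base 2: 12 = 2^(2 + 1) + 2^2; at 3: 3^(3 + 1) + 3^3 = 108; next = 107
base 3: 107 = 3^(3 + 1) + 2·3^2 + 2·3 + 2; at 4: 4^(4 + 1) + 2·4^2 + 2·4 + 2 = 1066; next = 1065
base 4: 1065 = 4^(4 + 1) + 2·4^2 + 2·4 + 1; at 5: 5^(5 + 1) + 2·5^2 + 2·5 + 1 = 15686; next = 15685
base 5: 15685 = 5^(5 + 1) + 2·5^2 + 2·5; at 6: 6^(6 + 1) + 2·6^2 + 2·6 = 280020; next = 280019
base 6: 280019 = 6^(6 + 1) + 2·6^2 + 6 + 5; at 7: 7^(7 + 1) + 2·7^2 + 7 + 5 = 5764911; next = 5764910

280019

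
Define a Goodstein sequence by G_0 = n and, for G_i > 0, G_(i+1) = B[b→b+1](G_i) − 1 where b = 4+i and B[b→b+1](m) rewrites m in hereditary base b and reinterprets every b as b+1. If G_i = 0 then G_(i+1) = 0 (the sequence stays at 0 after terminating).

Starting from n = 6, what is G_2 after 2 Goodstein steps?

6

(0) 6|_4 = 4 + 2 ↦ 5 + 2|_5 = 7 ⇒ 6
(1) 6|_5 = 5 + 1 ↦ 6 + 1|_6 = 7 ⇒ 6
(2) 6|_6 = 6 ↦ 7|_7 = 7 ⇒ 6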